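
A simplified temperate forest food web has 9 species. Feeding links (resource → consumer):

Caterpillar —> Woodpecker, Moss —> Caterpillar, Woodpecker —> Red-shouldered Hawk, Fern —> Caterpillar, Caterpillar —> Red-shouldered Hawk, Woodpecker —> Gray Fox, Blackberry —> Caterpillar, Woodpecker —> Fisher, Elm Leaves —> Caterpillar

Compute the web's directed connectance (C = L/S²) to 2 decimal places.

C = 0.11

The web has S = 9 species and L = 9 feeding links.
C = L / S² = 9 / 81 = 0.1111 ≈ 0.11.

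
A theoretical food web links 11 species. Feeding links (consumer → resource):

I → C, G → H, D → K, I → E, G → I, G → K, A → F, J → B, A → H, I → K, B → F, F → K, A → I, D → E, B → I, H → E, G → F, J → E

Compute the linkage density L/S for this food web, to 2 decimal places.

L/S = 1.64

There are L = 18 links among S = 11 species.
L/S = 18/11 = 1.6364 ≈ 1.64.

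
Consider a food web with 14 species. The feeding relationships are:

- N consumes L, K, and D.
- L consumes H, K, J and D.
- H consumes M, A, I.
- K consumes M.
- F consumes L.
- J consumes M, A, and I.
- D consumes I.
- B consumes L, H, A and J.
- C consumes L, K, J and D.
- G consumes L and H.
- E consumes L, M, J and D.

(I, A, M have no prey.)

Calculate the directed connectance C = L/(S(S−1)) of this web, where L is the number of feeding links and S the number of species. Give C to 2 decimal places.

The web has S = 14 species and L = 30 feeding links.
C = L / (S(S−1)) = 30 / 182 = 0.1648 ≈ 0.16.

C = 0.16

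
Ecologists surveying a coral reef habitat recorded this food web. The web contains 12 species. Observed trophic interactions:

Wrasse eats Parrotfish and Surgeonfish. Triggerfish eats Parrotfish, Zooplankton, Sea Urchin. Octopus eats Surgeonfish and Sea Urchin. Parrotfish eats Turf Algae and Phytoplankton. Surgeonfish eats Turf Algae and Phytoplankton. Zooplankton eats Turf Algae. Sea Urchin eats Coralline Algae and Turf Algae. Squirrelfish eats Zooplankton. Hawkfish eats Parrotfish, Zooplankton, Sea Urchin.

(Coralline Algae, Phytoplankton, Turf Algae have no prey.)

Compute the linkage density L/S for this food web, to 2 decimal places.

There are L = 18 links among S = 12 species.
L/S = 18/12 = 1.5000 ≈ 1.50.

L/S = 1.50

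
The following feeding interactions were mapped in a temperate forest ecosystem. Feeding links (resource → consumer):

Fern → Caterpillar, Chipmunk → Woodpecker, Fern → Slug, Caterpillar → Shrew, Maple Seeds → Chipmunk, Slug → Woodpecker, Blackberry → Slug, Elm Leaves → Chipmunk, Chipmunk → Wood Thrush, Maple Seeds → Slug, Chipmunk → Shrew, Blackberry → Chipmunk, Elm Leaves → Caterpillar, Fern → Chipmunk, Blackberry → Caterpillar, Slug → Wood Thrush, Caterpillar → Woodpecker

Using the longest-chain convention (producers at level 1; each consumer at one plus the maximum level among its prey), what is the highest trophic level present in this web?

3

Producers (level 1): Maple Seeds, Fern, Elm Leaves, Blackberry.
Maple Seeds → Chipmunk → Wood Thrush gives Wood Thrush level 3.
No species has a prey at level 3, so no species reaches level 4.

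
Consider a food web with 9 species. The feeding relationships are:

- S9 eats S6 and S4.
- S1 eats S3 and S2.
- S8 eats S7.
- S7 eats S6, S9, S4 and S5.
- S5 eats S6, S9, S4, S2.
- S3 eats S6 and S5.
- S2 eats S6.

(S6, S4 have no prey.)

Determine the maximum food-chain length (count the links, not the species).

4 links

One longest chain: S6 → S9 → S5 → S3 → S1.
It has 5 species and 4 links.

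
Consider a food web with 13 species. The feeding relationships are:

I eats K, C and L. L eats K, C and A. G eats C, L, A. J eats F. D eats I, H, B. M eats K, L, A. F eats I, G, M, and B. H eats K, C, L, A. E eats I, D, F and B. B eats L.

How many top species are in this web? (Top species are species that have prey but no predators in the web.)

Top species (has prey, but nothing eats it): E, J.
Count: 2.

2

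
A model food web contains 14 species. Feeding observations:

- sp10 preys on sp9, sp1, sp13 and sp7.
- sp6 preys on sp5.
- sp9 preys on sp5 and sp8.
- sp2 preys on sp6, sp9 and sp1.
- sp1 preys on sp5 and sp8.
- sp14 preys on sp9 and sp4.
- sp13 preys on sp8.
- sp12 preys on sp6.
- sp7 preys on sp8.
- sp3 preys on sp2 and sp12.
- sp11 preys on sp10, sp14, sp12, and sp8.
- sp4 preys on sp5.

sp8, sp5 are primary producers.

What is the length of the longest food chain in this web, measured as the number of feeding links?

One longest chain: sp8 → sp13 → sp10 → sp11.
It has 4 species and 3 links.

3 links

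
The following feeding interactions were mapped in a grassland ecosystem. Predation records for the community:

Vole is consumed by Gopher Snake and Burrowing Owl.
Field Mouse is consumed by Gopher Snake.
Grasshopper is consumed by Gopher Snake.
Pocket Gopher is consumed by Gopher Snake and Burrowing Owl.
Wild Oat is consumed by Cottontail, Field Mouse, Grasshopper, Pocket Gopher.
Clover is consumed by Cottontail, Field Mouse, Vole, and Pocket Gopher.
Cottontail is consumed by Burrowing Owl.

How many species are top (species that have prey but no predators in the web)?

2

Top species (has prey, but nothing eats it): Gopher Snake, Burrowing Owl.
Count: 2.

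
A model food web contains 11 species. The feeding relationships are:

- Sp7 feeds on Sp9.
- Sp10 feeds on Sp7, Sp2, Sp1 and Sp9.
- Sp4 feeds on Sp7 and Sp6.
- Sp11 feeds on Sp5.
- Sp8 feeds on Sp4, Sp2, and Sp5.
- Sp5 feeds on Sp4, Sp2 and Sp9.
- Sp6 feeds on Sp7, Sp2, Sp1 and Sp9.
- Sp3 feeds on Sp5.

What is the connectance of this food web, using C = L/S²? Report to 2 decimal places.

C = 0.16

The web has S = 11 species and L = 19 feeding links.
C = L / S² = 19 / 121 = 0.1570 ≈ 0.16.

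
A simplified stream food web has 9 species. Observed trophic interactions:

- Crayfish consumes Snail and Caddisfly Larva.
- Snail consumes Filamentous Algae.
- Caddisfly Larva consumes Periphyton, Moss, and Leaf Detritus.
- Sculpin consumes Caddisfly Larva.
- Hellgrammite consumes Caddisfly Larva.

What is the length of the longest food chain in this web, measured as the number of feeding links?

One longest chain: Periphyton → Caddisfly Larva → Sculpin.
It has 3 species and 2 links.

2 links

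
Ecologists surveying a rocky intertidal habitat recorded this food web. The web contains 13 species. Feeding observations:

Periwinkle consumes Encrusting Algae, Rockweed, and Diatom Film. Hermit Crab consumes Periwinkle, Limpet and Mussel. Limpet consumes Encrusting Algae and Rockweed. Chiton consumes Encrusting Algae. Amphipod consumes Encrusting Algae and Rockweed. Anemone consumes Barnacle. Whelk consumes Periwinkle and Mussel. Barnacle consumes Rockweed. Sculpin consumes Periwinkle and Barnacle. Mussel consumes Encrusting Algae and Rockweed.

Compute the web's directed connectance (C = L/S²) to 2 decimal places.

The web has S = 13 species and L = 19 feeding links.
C = L / S² = 19 / 169 = 0.1124 ≈ 0.11.

C = 0.11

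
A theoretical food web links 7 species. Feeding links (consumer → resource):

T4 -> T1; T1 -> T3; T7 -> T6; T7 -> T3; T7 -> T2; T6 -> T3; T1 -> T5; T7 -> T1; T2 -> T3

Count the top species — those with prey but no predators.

Top species (has prey, but nothing eats it): T4, T7.
Count: 2.

2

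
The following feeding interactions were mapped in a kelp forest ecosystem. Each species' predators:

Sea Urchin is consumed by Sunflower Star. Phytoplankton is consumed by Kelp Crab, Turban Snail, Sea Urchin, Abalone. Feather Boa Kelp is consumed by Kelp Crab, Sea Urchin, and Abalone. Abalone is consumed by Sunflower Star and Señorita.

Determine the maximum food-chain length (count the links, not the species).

2 links

One longest chain: Feather Boa Kelp → Abalone → Señorita.
It has 3 species and 2 links.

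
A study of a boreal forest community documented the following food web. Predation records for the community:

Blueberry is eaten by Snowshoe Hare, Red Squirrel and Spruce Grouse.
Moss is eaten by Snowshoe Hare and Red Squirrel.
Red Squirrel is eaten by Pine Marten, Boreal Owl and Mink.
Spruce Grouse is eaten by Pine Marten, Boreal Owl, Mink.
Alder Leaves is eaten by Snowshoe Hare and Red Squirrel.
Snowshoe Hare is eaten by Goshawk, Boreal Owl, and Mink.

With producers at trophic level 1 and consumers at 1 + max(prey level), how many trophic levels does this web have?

Producers (level 1): Moss, Blueberry, Alder Leaves.
Blueberry → Spruce Grouse → Pine Marten gives Pine Marten level 3.
No species has a prey at level 3, so no species reaches level 4.

3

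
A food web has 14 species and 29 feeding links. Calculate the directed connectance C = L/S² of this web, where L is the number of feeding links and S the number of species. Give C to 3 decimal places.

The web has S = 14 species and L = 29 feeding links.
C = L / S² = 29 / 196 = 0.1480 ≈ 0.148.

C = 0.148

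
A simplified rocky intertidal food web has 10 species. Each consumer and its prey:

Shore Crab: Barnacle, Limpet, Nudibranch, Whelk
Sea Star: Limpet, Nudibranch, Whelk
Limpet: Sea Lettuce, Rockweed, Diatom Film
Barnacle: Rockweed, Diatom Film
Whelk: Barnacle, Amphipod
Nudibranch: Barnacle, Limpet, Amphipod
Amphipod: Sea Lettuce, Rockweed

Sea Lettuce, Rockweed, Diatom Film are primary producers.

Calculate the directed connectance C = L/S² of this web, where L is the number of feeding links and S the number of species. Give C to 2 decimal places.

C = 0.19

The web has S = 10 species and L = 19 feeding links.
C = L / S² = 19 / 100 = 0.1900 ≈ 0.19.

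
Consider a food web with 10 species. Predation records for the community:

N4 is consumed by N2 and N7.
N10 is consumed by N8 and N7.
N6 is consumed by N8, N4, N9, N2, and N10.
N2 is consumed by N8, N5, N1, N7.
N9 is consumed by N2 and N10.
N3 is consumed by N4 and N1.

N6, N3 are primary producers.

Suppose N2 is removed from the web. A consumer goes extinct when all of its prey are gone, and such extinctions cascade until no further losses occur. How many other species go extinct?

1

Remove N2.
Round 1: N5 (all prey gone) → extinct.
No further losses. Total secondary extinctions: 1.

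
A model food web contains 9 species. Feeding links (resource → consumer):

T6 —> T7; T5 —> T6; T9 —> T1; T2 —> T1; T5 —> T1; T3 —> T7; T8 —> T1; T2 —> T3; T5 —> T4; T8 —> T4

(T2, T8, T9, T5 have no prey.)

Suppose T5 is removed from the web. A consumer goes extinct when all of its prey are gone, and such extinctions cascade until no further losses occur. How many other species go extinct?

Remove T5.
Round 1: T6 (all prey gone) → extinct.
No further losses. Total secondary extinctions: 1.

1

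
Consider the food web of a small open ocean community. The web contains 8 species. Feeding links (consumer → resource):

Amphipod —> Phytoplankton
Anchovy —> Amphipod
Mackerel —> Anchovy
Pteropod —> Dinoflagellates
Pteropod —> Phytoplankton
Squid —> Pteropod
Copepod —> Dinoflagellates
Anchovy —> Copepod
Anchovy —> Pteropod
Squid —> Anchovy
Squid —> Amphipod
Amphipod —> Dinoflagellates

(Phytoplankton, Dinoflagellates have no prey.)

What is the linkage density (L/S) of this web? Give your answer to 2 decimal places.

There are L = 12 links among S = 8 species.
L/S = 12/8 = 1.5000 ≈ 1.50.

L/S = 1.50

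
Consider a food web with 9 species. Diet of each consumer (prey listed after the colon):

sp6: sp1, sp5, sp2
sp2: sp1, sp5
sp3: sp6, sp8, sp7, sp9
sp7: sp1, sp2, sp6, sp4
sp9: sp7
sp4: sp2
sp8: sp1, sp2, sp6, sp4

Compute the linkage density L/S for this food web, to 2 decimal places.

There are L = 19 links among S = 9 species.
L/S = 19/9 = 2.1111 ≈ 2.11.

L/S = 2.11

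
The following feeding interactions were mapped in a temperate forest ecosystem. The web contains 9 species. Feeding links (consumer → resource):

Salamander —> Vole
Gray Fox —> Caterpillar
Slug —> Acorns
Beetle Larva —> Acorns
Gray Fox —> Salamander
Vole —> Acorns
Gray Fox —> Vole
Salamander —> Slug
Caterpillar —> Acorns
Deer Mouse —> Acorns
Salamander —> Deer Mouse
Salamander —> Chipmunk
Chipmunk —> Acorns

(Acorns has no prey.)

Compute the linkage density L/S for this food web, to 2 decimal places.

L/S = 1.44

There are L = 13 links among S = 9 species.
L/S = 13/9 = 1.4444 ≈ 1.44.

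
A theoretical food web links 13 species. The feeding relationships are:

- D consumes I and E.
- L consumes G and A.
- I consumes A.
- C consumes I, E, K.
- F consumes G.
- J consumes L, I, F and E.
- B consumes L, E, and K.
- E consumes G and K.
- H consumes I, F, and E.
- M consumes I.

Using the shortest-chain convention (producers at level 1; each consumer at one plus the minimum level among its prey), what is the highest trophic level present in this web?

3

Producers (level 1): K, G, A.
Following each consumer down to its lowest-level prey: A → I → J (levels 1 through 3).
All prey of J (I 2, E 2, L 2, F 2) are at level 2 or above, so J is at level 1 + 2 = 3.
Every consumer has at least one prey at level 2 or below, so none exceeds level 3.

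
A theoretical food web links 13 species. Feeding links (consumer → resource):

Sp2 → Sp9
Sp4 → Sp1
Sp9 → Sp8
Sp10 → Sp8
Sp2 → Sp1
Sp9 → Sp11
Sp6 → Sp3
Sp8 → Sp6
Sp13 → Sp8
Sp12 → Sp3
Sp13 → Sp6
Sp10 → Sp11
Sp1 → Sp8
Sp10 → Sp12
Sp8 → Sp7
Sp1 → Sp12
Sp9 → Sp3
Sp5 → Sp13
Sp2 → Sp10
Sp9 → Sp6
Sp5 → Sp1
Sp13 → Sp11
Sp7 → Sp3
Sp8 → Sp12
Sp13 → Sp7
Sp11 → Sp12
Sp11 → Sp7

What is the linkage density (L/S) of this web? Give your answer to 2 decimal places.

There are L = 27 links among S = 13 species.
L/S = 27/13 = 2.0769 ≈ 2.08.

L/S = 2.08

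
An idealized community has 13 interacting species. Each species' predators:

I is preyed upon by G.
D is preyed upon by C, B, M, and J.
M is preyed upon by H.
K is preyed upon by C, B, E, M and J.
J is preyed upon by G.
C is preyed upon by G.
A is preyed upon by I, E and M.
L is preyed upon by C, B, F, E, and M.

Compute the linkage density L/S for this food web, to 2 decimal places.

L/S = 1.62

There are L = 21 links among S = 13 species.
L/S = 21/13 = 1.6154 ≈ 1.62.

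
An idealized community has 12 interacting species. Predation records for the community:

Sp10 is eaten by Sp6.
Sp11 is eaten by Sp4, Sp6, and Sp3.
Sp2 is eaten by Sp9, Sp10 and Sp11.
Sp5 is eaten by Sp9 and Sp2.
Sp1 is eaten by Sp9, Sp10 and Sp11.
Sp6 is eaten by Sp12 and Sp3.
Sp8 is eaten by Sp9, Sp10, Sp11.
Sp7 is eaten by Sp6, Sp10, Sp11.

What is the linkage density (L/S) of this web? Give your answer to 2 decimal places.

L/S = 1.67

There are L = 20 links among S = 12 species.
L/S = 20/12 = 1.6667 ≈ 1.67.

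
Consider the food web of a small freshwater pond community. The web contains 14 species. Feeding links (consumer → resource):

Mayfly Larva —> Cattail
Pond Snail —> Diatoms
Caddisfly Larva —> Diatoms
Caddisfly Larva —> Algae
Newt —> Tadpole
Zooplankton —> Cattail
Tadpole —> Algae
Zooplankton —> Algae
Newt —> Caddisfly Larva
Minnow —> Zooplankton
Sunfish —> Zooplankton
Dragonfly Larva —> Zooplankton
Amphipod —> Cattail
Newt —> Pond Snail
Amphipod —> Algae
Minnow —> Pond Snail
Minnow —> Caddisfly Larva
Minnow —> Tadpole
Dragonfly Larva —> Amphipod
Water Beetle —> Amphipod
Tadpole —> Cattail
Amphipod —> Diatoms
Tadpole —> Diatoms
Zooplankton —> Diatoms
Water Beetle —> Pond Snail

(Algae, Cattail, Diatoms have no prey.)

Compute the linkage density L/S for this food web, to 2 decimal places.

There are L = 25 links among S = 14 species.
L/S = 25/14 = 1.7857 ≈ 1.79.

L/S = 1.79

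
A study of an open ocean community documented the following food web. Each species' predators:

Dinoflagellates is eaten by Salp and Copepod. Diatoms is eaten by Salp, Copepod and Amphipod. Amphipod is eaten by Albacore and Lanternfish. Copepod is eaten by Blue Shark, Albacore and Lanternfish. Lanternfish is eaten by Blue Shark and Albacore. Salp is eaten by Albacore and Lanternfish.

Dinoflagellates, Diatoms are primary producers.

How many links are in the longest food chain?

One longest chain: Dinoflagellates → Copepod → Lanternfish → Albacore.
It has 4 species and 3 links.

3 links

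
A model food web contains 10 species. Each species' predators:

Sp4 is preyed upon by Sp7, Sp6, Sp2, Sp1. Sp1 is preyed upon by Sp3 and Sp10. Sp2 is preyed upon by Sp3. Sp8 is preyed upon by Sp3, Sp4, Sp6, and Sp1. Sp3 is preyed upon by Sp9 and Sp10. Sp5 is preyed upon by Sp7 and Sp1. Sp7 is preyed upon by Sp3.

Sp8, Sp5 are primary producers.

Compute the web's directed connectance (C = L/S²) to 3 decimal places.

C = 0.160

The web has S = 10 species and L = 16 feeding links.
C = L / S² = 16 / 100 = 0.1600 ≈ 0.160.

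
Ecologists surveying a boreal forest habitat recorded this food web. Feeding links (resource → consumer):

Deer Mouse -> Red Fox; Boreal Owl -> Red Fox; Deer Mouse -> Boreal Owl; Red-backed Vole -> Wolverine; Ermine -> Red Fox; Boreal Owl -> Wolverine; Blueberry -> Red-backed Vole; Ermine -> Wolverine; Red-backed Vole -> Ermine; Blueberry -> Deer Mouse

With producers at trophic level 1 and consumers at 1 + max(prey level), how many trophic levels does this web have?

4

Producers (level 1): Blueberry.
Blueberry → Deer Mouse → Boreal Owl → Red Fox gives Red Fox level 4.
No species has a prey at level 4, so no species reaches level 5.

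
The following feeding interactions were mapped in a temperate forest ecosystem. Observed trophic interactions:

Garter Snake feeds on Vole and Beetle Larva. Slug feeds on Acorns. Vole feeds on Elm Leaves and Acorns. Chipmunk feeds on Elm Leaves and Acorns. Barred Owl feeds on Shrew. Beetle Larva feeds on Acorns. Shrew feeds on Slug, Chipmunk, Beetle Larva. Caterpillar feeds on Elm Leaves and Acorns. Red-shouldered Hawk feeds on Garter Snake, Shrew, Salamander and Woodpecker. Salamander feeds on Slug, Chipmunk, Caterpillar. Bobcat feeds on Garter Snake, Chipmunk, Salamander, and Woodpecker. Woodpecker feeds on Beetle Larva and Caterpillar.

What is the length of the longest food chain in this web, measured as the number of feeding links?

One longest chain: Acorns → Slug → Shrew → Barred Owl.
It has 4 species and 3 links.

3 links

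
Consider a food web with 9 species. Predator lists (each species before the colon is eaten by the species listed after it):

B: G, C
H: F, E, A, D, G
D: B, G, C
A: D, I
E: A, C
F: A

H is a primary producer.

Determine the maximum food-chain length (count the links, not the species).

One longest chain: H → F → A → D → B → G.
It has 6 species and 5 links.

5 links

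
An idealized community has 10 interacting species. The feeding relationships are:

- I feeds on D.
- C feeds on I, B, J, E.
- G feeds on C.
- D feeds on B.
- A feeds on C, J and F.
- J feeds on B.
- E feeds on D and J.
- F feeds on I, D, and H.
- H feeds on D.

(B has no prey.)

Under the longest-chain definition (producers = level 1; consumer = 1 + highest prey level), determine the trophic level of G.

B is a producer → level 1.
D eats B → level 2.
I eats D → level 3.
C eats I (level 3); other prey at levels: B 1, J 2, E 3 → level 4.
G eats C → level 5.

Trophic level 5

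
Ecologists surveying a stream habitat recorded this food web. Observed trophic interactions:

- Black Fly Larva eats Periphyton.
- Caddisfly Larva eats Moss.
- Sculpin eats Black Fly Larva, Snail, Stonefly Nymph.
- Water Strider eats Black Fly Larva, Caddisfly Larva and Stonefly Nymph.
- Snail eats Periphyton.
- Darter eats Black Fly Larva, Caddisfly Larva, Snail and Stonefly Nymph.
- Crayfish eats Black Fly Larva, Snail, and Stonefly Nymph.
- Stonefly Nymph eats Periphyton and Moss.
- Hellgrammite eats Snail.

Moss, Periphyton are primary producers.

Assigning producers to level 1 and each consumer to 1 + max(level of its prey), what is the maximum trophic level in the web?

3

Producers (level 1): Moss, Periphyton.
Periphyton → Black Fly Larva → Crayfish gives Crayfish level 3.
No species has a prey at level 3, so no species reaches level 4.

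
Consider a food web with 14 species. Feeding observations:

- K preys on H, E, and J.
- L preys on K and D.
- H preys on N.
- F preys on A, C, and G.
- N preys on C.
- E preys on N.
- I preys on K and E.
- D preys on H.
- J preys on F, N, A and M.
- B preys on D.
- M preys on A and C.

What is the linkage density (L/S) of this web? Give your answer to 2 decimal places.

L/S = 1.50

There are L = 21 links among S = 14 species.
L/S = 21/14 = 1.5000 ≈ 1.50.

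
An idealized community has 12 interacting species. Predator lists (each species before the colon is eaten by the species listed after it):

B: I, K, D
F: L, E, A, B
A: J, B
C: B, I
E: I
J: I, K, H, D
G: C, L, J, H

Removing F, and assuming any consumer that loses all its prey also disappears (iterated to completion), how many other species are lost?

2

Remove F.
Round 1: E (all prey gone), A (all prey gone) → extinct.
No further losses. Total secondary extinctions: 2.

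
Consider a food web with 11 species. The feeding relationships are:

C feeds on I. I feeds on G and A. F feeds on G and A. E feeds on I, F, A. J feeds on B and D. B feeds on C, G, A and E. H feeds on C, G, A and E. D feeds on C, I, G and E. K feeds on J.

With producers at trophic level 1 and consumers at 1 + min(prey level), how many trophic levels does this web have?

Producers (level 1): G, A.
Following each consumer down to its lowest-level prey: G → B → J → K (levels 1 through 4).
All prey of K (J 3) are at level 3 or above, so K is at level 1 + 3 = 4.
Every consumer has at least one prey at level 3 or below, so none exceeds level 4.

4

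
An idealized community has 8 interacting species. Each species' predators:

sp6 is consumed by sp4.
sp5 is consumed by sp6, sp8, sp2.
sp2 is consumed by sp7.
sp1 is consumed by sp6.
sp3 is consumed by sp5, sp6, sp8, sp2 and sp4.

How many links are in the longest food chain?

One longest chain: sp3 → sp5 → sp2 → sp7.
It has 4 species and 3 links.

3 links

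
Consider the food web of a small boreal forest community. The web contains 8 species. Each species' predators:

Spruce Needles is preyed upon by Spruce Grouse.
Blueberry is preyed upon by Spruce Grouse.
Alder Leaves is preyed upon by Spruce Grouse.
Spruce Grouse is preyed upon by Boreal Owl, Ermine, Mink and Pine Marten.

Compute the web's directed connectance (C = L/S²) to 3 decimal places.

The web has S = 8 species and L = 7 feeding links.
C = L / S² = 7 / 64 = 0.1094 ≈ 0.109.

C = 0.109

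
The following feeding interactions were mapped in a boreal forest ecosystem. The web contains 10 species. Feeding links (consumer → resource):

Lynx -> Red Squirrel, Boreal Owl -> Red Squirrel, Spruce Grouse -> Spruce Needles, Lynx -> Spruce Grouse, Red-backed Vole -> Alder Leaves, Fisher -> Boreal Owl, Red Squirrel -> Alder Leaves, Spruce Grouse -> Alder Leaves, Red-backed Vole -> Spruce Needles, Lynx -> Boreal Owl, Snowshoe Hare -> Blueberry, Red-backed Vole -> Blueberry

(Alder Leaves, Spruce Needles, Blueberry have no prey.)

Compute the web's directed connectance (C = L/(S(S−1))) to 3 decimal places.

C = 0.133

The web has S = 10 species and L = 12 feeding links.
C = L / (S(S−1)) = 12 / 90 = 0.1333 ≈ 0.133.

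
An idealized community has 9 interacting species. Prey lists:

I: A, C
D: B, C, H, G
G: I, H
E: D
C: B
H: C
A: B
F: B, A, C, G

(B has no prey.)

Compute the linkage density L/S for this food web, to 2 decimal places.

There are L = 16 links among S = 9 species.
L/S = 16/9 = 1.7778 ≈ 1.78.

L/S = 1.78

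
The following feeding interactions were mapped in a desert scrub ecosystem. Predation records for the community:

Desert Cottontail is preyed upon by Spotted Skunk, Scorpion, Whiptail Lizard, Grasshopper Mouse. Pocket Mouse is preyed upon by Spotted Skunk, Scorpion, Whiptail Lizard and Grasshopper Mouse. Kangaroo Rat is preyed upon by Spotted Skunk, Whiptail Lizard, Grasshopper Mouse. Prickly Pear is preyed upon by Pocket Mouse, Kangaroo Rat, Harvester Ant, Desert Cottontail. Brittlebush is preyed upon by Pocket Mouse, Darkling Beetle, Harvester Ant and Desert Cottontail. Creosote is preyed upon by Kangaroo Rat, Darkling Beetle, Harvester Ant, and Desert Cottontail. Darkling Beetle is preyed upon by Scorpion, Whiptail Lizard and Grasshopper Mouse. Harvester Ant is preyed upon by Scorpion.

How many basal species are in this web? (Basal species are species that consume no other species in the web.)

Basal species (no prey listed): Brittlebush, Prickly Pear, Creosote.
Count: 3.

3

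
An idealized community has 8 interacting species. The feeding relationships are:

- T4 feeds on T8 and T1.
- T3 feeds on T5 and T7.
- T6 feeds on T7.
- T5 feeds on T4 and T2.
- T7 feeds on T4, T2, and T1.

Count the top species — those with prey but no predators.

Top species (has prey, but nothing eats it): T3, T6.
Count: 2.

2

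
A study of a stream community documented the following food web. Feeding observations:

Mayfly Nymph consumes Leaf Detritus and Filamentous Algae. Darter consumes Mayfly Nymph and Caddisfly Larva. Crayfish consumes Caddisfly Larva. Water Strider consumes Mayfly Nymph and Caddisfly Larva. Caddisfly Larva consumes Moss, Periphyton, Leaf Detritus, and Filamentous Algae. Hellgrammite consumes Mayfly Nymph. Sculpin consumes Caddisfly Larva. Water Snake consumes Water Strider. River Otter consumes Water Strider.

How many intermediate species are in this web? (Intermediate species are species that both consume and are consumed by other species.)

Intermediate species (has both prey and predators): Caddisfly Larva, Mayfly Nymph, Water Strider.
Count: 3.

3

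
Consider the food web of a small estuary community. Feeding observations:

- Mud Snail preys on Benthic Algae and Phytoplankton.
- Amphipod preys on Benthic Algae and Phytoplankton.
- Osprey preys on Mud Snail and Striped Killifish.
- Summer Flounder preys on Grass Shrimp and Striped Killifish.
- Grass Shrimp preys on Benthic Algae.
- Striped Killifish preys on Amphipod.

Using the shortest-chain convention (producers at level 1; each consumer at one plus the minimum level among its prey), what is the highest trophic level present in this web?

3

Producers (level 1): Benthic Algae, Phytoplankton.
Following each consumer down to its lowest-level prey: Benthic Algae → Mud Snail → Osprey (levels 1 through 3).
All prey of Osprey (Mud Snail 2, Striped Killifish 3) are at level 2 or above, so Osprey is at level 1 + 2 = 3.
Every consumer has at least one prey at level 2 or below, so none exceeds level 3.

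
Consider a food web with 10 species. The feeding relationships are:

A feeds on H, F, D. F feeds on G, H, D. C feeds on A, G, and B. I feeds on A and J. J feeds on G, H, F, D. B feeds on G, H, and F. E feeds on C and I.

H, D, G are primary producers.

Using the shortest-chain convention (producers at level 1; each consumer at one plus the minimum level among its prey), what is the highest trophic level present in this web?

Producers (level 1): H, D, G.
Following each consumer down to its lowest-level prey: G → C → E (levels 1 through 3).
All prey of E (C 2, I 3) are at level 2 or above, so E is at level 1 + 2 = 3.
Every consumer has at least one prey at level 2 or below, so none exceeds level 3.

3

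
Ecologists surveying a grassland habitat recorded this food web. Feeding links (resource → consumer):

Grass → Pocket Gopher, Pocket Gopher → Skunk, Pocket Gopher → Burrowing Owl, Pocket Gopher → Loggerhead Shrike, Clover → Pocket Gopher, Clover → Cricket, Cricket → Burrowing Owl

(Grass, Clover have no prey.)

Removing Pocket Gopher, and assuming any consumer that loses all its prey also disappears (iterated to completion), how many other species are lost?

2

Remove Pocket Gopher.
Round 1: Skunk (all prey gone), Loggerhead Shrike (all prey gone) → extinct.
No further losses. Total secondary extinctions: 2.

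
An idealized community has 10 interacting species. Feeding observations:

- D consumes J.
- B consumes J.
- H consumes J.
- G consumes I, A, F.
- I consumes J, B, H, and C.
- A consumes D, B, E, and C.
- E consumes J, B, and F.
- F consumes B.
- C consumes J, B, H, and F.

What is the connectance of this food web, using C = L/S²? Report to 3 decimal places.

The web has S = 10 species and L = 22 feeding links.
C = L / S² = 22 / 100 = 0.2200 ≈ 0.220.

C = 0.220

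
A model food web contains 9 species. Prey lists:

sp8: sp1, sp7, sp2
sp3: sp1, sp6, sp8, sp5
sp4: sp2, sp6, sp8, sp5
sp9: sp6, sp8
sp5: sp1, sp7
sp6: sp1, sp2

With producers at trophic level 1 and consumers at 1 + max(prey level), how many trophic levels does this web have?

3

Producers (level 1): sp1, sp7, sp2.
sp1 → sp6 → sp3 gives sp3 level 3.
No species has a prey at level 3, so no species reaches level 4.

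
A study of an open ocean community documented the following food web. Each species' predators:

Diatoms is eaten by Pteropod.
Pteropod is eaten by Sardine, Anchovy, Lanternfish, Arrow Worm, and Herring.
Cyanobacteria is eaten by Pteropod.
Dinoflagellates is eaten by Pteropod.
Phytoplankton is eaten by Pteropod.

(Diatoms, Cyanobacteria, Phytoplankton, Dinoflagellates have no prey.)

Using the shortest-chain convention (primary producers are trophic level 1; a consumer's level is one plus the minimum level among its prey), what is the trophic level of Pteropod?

Diatoms is a producer → level 1.
Pteropod eats Diatoms → level 2.

Trophic level 2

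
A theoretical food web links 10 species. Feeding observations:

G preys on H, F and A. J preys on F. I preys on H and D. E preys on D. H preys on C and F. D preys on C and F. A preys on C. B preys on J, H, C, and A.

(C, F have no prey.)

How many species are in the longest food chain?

3 species

One longest chain: C → D → I.
It has 3 species and 2 links.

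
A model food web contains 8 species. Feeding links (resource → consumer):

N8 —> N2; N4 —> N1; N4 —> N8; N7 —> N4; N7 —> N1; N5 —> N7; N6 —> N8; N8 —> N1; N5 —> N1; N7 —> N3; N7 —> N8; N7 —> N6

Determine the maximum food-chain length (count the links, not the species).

4 links

One longest chain: N5 → N7 → N4 → N8 → N2.
It has 5 species and 4 links.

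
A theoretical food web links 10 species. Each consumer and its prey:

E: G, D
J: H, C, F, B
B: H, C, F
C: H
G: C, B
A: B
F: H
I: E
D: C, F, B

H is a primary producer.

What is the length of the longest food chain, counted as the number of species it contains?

6 species

One longest chain: H → C → B → G → E → I.
It has 6 species and 5 links.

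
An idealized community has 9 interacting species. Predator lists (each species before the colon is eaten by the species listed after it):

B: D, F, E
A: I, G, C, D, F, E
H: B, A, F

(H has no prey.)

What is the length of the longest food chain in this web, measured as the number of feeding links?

One longest chain: H → A → I.
It has 3 species and 2 links.

2 links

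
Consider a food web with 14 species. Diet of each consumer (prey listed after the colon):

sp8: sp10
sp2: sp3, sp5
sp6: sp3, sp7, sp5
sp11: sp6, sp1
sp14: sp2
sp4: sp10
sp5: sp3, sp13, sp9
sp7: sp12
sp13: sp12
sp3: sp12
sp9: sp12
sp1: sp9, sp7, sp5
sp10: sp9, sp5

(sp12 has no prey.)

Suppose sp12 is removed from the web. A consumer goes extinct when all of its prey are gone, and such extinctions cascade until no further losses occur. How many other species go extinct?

13

Remove sp12.
Round 1: sp3 (all prey gone), sp13 (all prey gone), sp9 (all prey gone), sp7 (all prey gone) → extinct.
Round 2: sp5 (all prey gone) → extinct.
Round 3: sp6 (all prey gone), sp1 (all prey gone), sp10 (all prey gone), sp2 (all prey gone) → extinct.
Round 4: sp4 (all prey gone), sp8 (all prey gone), sp14 (all prey gone), sp11 (all prey gone) → extinct.
No further losses. Total secondary extinctions: 13.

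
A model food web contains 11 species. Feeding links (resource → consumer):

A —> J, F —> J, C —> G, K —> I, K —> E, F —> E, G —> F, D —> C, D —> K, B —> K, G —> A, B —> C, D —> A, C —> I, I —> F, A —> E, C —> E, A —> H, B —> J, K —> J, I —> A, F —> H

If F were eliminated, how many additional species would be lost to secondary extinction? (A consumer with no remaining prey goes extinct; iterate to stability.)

Remove F.
Every predator of it retains at least one other prey: J still has B, K, A; H still has A; E still has K, C, A.
No consumer loses all prey, so no secondary extinctions occur.

0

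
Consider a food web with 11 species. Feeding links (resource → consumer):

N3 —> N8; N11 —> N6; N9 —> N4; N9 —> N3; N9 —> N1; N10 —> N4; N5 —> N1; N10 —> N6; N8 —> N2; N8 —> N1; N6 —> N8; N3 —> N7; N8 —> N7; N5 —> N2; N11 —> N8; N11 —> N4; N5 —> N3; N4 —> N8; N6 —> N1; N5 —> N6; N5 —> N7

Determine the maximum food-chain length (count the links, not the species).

One longest chain: N11 → N6 → N8 → N2.
It has 4 species and 3 links.

3 links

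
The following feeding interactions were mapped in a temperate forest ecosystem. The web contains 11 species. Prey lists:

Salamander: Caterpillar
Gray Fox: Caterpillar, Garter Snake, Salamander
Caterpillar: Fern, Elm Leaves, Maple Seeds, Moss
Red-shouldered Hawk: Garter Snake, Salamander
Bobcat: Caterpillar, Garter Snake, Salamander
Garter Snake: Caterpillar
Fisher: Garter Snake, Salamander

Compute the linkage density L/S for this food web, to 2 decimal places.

L/S = 1.45

There are L = 16 links among S = 11 species.
L/S = 16/11 = 1.4545 ≈ 1.45.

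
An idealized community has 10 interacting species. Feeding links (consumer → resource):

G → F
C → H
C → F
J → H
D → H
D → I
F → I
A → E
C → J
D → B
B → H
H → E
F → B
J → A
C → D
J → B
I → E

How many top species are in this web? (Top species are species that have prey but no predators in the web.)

Top species (has prey, but nothing eats it): C, G.
Count: 2.

2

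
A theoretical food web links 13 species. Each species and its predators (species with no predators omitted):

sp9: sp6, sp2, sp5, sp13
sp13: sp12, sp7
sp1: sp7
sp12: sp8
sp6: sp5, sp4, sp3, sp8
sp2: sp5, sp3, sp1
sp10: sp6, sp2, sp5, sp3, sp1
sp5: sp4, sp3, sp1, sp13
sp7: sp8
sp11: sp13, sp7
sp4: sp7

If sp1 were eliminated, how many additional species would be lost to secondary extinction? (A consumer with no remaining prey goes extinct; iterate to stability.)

0

Remove sp1.
Every predator of it retains at least one other prey: sp7 still has sp11, sp4, sp13.
No consumer loses all prey, so no secondary extinctions occur.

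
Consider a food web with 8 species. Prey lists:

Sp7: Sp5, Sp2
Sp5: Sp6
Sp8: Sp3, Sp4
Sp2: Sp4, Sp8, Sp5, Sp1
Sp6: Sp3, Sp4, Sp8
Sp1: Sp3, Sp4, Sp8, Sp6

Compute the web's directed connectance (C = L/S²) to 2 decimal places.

C = 0.25

The web has S = 8 species and L = 16 feeding links.
C = L / S² = 16 / 64 = 0.2500 ≈ 0.25.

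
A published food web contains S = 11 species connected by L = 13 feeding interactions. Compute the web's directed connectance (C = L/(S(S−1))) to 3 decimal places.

The web has S = 11 species and L = 13 feeding links.
C = L / (S(S−1)) = 13 / 110 = 0.1182 ≈ 0.118.

C = 0.118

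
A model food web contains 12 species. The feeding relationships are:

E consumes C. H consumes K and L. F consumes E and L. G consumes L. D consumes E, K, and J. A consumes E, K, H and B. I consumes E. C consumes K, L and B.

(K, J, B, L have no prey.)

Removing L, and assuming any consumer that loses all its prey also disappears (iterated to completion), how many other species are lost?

Remove L.
Round 1: G (all prey gone) → extinct.
No further losses. Total secondary extinctions: 1.

1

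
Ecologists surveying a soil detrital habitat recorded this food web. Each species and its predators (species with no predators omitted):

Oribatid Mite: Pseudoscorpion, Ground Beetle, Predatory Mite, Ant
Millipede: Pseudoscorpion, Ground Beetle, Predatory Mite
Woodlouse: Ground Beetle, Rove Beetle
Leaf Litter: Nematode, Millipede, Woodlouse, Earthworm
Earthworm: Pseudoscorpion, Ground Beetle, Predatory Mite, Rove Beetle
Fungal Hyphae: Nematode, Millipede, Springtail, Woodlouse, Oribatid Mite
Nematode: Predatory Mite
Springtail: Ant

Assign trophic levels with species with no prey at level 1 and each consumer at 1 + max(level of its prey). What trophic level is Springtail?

Fungal Hyphae has no prey (basal) → level 1.
Springtail eats Fungal Hyphae → level 2.

Trophic level 2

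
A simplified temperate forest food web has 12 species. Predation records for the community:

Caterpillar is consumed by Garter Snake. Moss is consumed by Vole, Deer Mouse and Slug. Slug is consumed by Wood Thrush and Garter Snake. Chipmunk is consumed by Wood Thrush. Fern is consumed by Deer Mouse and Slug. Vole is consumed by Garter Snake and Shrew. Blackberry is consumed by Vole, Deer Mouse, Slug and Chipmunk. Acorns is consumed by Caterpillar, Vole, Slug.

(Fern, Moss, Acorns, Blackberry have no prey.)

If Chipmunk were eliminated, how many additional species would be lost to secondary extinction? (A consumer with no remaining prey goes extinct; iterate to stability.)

0

Remove Chipmunk.
Every predator of it retains at least one other prey: Wood Thrush still has Slug.
No consumer loses all prey, so no secondary extinctions occur.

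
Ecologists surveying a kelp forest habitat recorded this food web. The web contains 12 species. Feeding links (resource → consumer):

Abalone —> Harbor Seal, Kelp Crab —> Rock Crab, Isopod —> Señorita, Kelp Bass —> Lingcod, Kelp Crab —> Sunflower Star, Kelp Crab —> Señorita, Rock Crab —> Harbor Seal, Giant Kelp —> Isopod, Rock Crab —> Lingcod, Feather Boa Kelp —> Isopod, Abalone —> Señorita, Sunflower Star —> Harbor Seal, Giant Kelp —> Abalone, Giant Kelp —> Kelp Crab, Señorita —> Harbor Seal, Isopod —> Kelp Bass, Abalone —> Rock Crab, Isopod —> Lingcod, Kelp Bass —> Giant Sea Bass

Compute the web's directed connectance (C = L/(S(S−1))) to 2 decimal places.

C = 0.14

The web has S = 12 species and L = 19 feeding links.
C = L / (S(S−1)) = 19 / 132 = 0.1439 ≈ 0.14.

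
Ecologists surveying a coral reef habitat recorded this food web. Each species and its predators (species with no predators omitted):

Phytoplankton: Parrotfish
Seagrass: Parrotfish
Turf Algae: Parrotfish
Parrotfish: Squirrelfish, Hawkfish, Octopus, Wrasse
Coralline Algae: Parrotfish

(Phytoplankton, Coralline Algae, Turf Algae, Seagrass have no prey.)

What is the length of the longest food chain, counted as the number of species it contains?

3 species

One longest chain: Phytoplankton → Parrotfish → Squirrelfish.
It has 3 species and 2 links.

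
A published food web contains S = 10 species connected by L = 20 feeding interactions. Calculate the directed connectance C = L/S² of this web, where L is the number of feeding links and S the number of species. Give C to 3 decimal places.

C = 0.200

The web has S = 10 species and L = 20 feeding links.
C = L / S² = 20 / 100 = 0.2000 ≈ 0.200.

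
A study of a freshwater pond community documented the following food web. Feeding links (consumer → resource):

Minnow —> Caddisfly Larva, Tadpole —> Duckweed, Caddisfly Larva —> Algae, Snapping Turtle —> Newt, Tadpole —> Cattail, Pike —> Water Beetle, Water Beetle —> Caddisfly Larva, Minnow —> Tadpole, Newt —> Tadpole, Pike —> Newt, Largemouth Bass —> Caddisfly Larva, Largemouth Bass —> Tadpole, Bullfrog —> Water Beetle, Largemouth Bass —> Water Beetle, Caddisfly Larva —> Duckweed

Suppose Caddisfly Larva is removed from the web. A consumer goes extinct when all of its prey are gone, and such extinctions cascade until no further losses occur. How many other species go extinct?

2

Remove Caddisfly Larva.
Round 1: Water Beetle (all prey gone) → extinct.
Round 2: Bullfrog (all prey gone) → extinct.
No further losses. Total secondary extinctions: 2.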